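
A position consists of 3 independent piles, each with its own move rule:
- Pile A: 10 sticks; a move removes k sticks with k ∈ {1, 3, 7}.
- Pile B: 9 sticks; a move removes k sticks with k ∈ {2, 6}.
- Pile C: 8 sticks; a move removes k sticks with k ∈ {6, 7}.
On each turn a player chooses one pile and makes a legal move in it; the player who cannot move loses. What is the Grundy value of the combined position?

Grundy values for pile A (subtraction set {1, 3, 7}):
k:     0  1  2  3  4  5  6  7  8  9 10
g(k):  0  1  0  1  0  1  0  1  0  1  0
So g(10) = 0.
Build the Grundy sequence for pile B with g(k) = mex{g(k−s) : s ∈ {2, 6}, s ≤ k}:
k:     0  1  2  3  4  5  6  7  8  9
g(k):  0  0  1  1  0  0  1  1  0  0
So g(9) = 0.
Grundy values for pile C (subtraction set {6, 7}):
g(0) = mex{} = 0
g(1) = mex{} = 0
g(2) = mex{} = 0
g(3) = mex{} = 0
g(4) = mex{} = 0
g(5) = mex{} = 0
g(6) = mex{0} = 1
g(7) = mex{0} = 1
g(8) = mex{0} = 1
So g(8) = 1.
The value of a disjunctive sum is the nim-sum of the parts.
Combined value = 0 XOR 0 XOR 1 = 1.

1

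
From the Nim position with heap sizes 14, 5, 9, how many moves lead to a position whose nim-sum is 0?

1

Compute the nim-sum pairwise:
14 ^ 5 = 11
11 ^ 9 = 2
The overall nim-sum is X = 2. A heap of size p has a winning move iff p XOR X < p (reduce it to p XOR X).
  14: 14 XOR 2 = 12 < 14 — winning move (to 12).
  5: 5 XOR 2 = 7 ≥ 5 — no move.
  9: 9 XOR 2 = 11 ≥ 9 — no move.
That gives 1 winning move.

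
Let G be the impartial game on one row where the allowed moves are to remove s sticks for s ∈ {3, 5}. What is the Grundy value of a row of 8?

0

Grundy values for subtraction set {3, 5}:
k:     0  1  2  3  4  5  6  7  8
g(k):  0  0  0  1  1  1  2  2  0
So g(8) = 0.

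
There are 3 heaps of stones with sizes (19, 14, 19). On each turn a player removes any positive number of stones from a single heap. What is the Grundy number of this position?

Nim-sum: 19 ^ 14 ^ 19 = 14.

14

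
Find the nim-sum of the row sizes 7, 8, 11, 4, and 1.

1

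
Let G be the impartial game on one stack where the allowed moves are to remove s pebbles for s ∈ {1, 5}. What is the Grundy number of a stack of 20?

0

Build the Grundy sequence with g(k) = mex{g(k−s) : s ∈ {1, 5}, s ≤ k}:
k:     0  1  2  3  4  5  6  7  8  9 10 11 12 13 14 15 16 17 18 19 20
g(k):  0  1  0  1  0  1  0  1  0  1  0  1  0  1  0  1  0  1  0  1  0
So g(20) = 0.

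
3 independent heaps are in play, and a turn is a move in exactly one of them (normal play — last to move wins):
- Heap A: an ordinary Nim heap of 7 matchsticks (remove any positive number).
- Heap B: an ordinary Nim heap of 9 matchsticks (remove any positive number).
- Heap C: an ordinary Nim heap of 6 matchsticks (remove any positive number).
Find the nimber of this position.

8

Heap A is a plain Nim heap of size 7, so its Grundy value is 7.
Heap B is a plain Nim heap of size 9, so its Grundy value is 9.
Heap C is a plain Nim heap of size 6, so its Grundy value is 6.
The value of a disjunctive sum is the nim-sum of the parts.
Combined value = 7 XOR 9 XOR 6 = 8.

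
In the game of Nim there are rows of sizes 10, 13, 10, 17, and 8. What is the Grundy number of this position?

Compute the nim-sum pairwise:
10 ⊕ 13 = 7
7 ⊕ 10 = 13
13 ⊕ 17 = 28
28 ⊕ 8 = 20

20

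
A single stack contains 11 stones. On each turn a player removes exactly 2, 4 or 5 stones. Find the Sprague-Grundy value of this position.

2

Grundy values for subtraction set {2, 4, 5}:
k:     0  1  2  3  4  5  6  7  8  9 10 11
g(k):  0  0  1  1  2  2  3  0  0  1  1  2
So g(11) = 2.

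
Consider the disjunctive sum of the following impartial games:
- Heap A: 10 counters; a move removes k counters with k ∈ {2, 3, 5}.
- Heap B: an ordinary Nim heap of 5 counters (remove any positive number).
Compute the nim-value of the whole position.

4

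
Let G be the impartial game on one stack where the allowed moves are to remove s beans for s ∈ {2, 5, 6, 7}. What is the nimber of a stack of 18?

Compute g(0), g(1), … for moves {2, 5, 6, 7}:
k:     0  1  2  3  4  5  6  7  8  9 10 11 12 13 14 15 16 17 18
g(k):  0  0  1  1  0  2  1  3  2  2  3  3  0  0  1  1  0  2  1
So g(18) = 1.

1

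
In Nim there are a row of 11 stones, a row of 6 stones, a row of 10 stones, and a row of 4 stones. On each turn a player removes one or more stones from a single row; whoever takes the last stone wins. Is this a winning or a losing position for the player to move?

Nim-sum: 11 ^ 6 ^ 10 ^ 4 = 3.
The nim-sum is 3 ≠ 0, so this is an N-position: the player to move can win.

Winning position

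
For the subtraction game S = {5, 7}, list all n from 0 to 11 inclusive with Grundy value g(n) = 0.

0, 1, 2, 3, 4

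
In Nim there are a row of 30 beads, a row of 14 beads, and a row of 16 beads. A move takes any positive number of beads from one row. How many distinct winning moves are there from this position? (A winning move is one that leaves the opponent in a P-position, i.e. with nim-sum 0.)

0

Nim-sum: 30 ⊕ 14 ⊕ 16 = 0.
The nim-sum is already 0, so every move leaves a nonzero nim-sum — there are no winning moves.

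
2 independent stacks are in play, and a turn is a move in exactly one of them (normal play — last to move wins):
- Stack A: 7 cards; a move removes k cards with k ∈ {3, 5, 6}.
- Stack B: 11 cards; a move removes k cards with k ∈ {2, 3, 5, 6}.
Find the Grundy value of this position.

3

Build the Grundy sequence for stack A with g(k) = mex{g(k−s) : s ∈ {3, 5, 6}, s ≤ k}:
g(0) = mex{} = 0
g(1) = mex{} = 0
g(2) = mex{} = 0
g(3) = mex{0} = 1
g(4) = mex{0} = 1
g(5) = mex{0} = 1
g(6) = mex{0,1} = 2
g(7) = mex{0,1} = 2
So g(7) = 2.
Grundy values for stack B (subtraction set {2, 3, 5, 6}):
k:     0  1  2  3  4  5  6  7  8  9 10 11
g(k):  0  0  1  1  2  2  3  3  0  0  1  1
So g(11) = 1.
By the Sprague-Grundy theorem, the Grundy value of a sum of independent games is the XOR of the component values.
Combined value = 2 ⊕ 1 = 3.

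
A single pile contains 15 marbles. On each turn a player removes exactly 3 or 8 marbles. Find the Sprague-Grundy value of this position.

Compute g(0), g(1), … for moves {3, 8}:
k:     0  1  2  3  4  5  6  7  8  9 10 11 12 13 14 15
g(k):  0  0  0  1  1  1  0  0  2  1  1  0  0  0  1  1
So g(15) = 1.

1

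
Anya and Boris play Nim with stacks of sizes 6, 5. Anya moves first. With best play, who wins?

Anya wins

Nim-sum: 6 XOR 5 = 3.
The nim-sum is 3 ≠ 0, so this is an N-position: the player to move can win; Anya has a winning move.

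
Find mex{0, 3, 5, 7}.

1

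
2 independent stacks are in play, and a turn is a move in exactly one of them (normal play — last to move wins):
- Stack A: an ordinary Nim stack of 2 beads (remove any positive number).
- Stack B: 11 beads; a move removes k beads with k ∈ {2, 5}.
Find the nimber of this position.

2

Stack A is a plain Nim stack of size 2, so its Grundy value is 2.
Build the Grundy sequence for stack B with g(k) = mex{g(k−s) : s ∈ {2, 5}, s ≤ k}:
g(0) = mex{} = 0
g(1) = mex{} = 0
g(2) = mex{0} = 1
g(3) = mex{0} = 1
g(4) = mex{1} = 0
g(5) = mex{0,1} = 2
g(6) = mex{0} = 1
g(7) = mex{1,2} = 0
g(8) = mex{1} = 0
g(9) = mex{0} = 1
g(10) = mex{0,2} = 1
g(11) = mex{1} = 0
So g(11) = 0.
The value of a disjunctive sum is the nim-sum of the parts.
Combined value = 2 ⊕ 0 = 2.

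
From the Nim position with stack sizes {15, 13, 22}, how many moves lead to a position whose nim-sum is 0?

Nim-sum: 15 XOR 13 XOR 22 = 20.
The overall nim-sum is X = 20. A stack of size p has a winning move iff p XOR X < p (reduce it to p XOR X).
  15: 15 XOR 20 = 27 ≥ 15 — no move.
  13: 13 XOR 20 = 25 ≥ 13 — no move.
  22: 22 XOR 20 = 2 < 22 — winning move (to 2).
That gives 1 winning move.

1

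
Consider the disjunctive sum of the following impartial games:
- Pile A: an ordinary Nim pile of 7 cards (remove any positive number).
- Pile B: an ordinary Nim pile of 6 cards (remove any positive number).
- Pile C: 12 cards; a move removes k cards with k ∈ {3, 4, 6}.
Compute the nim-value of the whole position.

Pile A is a plain Nim pile of size 7, so its Grundy value is 7.
Pile B is a plain Nim pile of size 6, so its Grundy value is 6.
For pile C, compute g(0), g(1), … with moves {3, 4, 6}:
g(0) = mex{} = 0
g(1) = mex{} = 0
g(2) = mex{} = 0
g(3) = mex{0} = 1
g(4) = mex{0} = 1
g(5) = mex{0} = 1
g(6) = mex{0,1} = 2
g(7) = mex{0,1} = 2
g(8) = mex{0,1} = 2
g(9) = mex{1,2} = 0
g(10) = mex{1,2} = 0
g(11) = mex{1,2} = 0
g(12) = mex{0,2} = 1
So g(12) = 1.
The value of a disjunctive sum is the nim-sum of the parts.
Combined value = 7 ⊕ 6 ⊕ 1 = 0.

0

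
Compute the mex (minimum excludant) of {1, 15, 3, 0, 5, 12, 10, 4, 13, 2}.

The values 0, 1, 2, 3, 4, 5 are all present; 6 is the first non-negative integer missing from the set.

6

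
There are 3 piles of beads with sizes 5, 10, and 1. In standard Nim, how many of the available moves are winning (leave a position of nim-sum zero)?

1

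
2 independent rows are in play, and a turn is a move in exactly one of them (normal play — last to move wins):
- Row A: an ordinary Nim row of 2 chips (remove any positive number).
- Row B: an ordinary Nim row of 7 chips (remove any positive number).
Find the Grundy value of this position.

5

Row A is a plain Nim row of size 2, so its Grundy value is 2.
Row B is a plain Nim row of size 7, so its Grundy value is 7.
By the Sprague-Grundy theorem, the Grundy value of a sum of independent games is the XOR of the component values.
Combined value = 2 ⊕ 7 = 5.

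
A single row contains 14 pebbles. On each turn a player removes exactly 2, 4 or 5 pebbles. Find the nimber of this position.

Build the Grundy sequence with g(k) = mex{g(k−s) : s ∈ {2, 4, 5}, s ≤ k}:
k:     0  1  2  3  4  5  6  7  8  9 10 11 12 13 14
g(k):  0  0  1  1  2  2  3  0  0  1  1  2  2  3  0
So g(14) = 0.

0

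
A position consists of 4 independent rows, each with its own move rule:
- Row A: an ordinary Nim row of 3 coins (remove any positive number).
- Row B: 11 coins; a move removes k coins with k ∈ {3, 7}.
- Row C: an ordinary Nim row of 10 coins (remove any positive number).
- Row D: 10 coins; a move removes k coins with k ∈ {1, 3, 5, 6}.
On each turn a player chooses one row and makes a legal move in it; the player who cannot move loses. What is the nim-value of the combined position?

11

Row A is a plain Nim row of size 3, so its Grundy value is 3.
Build the Grundy sequence for row B with g(k) = mex{g(k−s) : s ∈ {3, 7}, s ≤ k}:
g(0) = mex{} = 0
g(1) = mex{} = 0
g(2) = mex{} = 0
g(3) = mex{0} = 1
g(4) = mex{0} = 1
g(5) = mex{0} = 1
g(6) = mex{1} = 0
g(7) = mex{0,1} = 2
g(8) = mex{0,1} = 2
g(9) = mex{0} = 1
g(10) = mex{1,2} = 0
g(11) = mex{1,2} = 0
So g(11) = 0.
Row C is a plain Nim row of size 10, so its Grundy value is 10.
Grundy values for row D (subtraction set {1, 3, 5, 6}):
k:     0  1  2  3  4  5  6  7  8  9 10
g(k):  0  1  0  1  0  1  2  3  2  3  2
So g(10) = 2.
By the Sprague-Grundy theorem, the Grundy value of a sum of independent games is the XOR of the component values.
Combined value = 3 ⊕ 0 ⊕ 10 ⊕ 2 = 11.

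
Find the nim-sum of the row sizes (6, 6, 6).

6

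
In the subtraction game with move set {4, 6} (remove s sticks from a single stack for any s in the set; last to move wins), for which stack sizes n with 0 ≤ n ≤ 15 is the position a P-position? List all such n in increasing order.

Grundy values for subtraction set {4, 6}:
k:     0  1  2  3  4  5  6  7  8  9 10 11 12 13 14 15
g(k):  0  0  0  0  1  1  1  1  2  2  0  0  0  0  1  1
The P-positions (g = 0) in 0..15 are 0, 1, 2, 3, 10, 11, 12, 13.

0, 1, 2, 3, 10, 11, 12, 13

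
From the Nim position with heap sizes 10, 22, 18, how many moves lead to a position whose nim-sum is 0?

Compute the nim-sum pairwise:
10 ^ 22 = 28
28 ^ 18 = 14
The overall nim-sum is X = 14. A heap of size p has a winning move iff p XOR X < p (reduce it to p XOR X).
  10: 10 XOR 14 = 4 < 10 — winning move (to 4).
  22: 22 XOR 14 = 24 ≥ 22 — no move.
  18: 18 XOR 14 = 28 ≥ 18 — no move.
That gives 1 winning move.

1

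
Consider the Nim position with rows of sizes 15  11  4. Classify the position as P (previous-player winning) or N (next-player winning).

Compute the nim-sum pairwise:
15 ⊕ 11 = 4
4 ⊕ 4 = 0
The nim-sum is 0, so this is a P-position: the player to move is in a losing position under optimal play.

P-position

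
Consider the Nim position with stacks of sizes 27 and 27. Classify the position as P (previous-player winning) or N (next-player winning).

P-position

Write each in binary and XOR column by column:
  11011  (27)
  11011  (27)
  -----
  00000  (0)
The nim-sum is 0, so this is a P-position: the player to move is in a losing position under optimal play.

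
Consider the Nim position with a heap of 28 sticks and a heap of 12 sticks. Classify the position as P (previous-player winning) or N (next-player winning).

N-position

Nim-sum: 28 ^ 12 = 16.
The nim-sum is 16 ≠ 0, so this is an N-position: the player to move can win.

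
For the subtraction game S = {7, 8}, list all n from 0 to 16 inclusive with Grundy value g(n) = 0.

0, 1, 2, 3, 4, 5, 6, 15, 16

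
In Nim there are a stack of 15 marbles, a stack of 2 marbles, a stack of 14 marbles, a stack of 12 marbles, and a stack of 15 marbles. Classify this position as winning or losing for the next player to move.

Losing position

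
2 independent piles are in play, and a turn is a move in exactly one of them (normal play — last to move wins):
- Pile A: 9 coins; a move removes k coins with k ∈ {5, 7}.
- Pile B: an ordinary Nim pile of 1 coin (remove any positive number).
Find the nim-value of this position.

0

Build the Grundy sequence for pile A with g(k) = mex{g(k−s) : s ∈ {5, 7}, s ≤ k}:
k:     0  1  2  3  4  5  6  7  8  9
g(k):  0  0  0  0  0  1  1  1  1  1
So g(9) = 1.
Pile B is a plain Nim pile of size 1, so its Grundy value is 1.
By the Sprague-Grundy theorem, the Grundy value of a sum of independent games is the XOR of the component values.
Combined value = 1 ⊕ 1 = 0.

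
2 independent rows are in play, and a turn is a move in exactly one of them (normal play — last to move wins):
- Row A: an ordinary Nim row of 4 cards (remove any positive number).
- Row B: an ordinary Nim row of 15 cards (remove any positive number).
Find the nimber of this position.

11

Row A is a plain Nim row of size 4, so its Grundy value is 4.
Row B is a plain Nim row of size 15, so its Grundy value is 15.
The value of a disjunctive sum is the nim-sum of the parts.
Combined value = 4 ⊕ 15 = 11.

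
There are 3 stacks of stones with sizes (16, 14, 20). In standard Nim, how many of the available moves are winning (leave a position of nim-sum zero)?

Write each in binary and XOR column by column:
  10000  (16)
  01110  (14)
  10100  (20)
  -----
  01010  (10)
The overall nim-sum is X = 10. A stack of size p has a winning move iff p XOR X < p (reduce it to p XOR X).
  16: 16 XOR 10 = 26 ≥ 16 — no move.
  14: 14 XOR 10 = 4 < 14 — winning move (to 4).
  20: 20 XOR 10 = 30 ≥ 20 — no move.
That gives 1 winning move.

1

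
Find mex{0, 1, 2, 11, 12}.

The values 0, 1, 2 are all present; 3 is the first non-negative integer missing from the set.

3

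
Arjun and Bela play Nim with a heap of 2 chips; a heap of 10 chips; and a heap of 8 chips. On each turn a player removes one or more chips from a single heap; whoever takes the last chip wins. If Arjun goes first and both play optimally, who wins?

Nim-sum: 2 ^ 10 ^ 8 = 0.
The nim-sum is 0, so this is a P-position: the player to move is in a losing position under optimal play; Arjun is about to move from it and so loses — Bela wins.

Bela wins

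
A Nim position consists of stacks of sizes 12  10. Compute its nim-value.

Nim-sum: 12 XOR 10 = 6.

6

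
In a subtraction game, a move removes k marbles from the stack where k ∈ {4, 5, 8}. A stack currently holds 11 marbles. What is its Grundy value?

Grundy values for subtraction set {4, 5, 8}:
g(0) = mex{} = 0
g(1) = mex{} = 0
g(2) = mex{} = 0
g(3) = mex{} = 0
g(4) = mex{0} = 1
g(5) = mex{0} = 1
g(6) = mex{0} = 1
g(7) = mex{0} = 1
g(8) = mex{0,1} = 2
g(9) = mex{0,1} = 2
g(10) = mex{0,1} = 2
g(11) = mex{0,1} = 2
So g(11) = 2.

2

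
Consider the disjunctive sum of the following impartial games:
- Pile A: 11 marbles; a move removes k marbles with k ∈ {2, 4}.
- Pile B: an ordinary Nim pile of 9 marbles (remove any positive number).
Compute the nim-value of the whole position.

For pile A, compute g(0), g(1), … with moves {2, 4}:
g(0) = mex{} = 0
g(1) = mex{} = 0
g(2) = mex{0} = 1
g(3) = mex{0} = 1
g(4) = mex{0,1} = 2
g(5) = mex{0,1} = 2
g(6) = mex{1,2} = 0
g(7) = mex{1,2} = 0
g(8) = mex{0,2} = 1
g(9) = mex{0,2} = 1
g(10) = mex{0,1} = 2
g(11) = mex{0,1} = 2
So g(11) = 2.
Pile B is a plain Nim pile of size 9, so its Grundy value is 9.
By the Sprague-Grundy theorem, the Grundy value of a sum of independent games is the XOR of the component values.
Combined value = 2 ⊕ 9 = 11.

11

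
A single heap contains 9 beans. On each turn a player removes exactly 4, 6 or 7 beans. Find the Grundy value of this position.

2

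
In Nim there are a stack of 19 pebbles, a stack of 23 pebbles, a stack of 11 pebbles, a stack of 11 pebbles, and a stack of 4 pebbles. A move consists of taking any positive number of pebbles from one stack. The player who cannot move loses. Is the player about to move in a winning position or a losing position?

Losing position

In binary:
  10011  (19)
  10111  (23)
  01011  (11)
  01011  (11)
  00100  (4)
  -----
  00000  (0)
The nim-sum is 0, so this is a P-position: the player to move is in a losing position under optimal play.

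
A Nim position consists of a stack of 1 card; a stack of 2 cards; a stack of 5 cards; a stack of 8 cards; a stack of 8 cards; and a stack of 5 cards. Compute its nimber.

3

Nim-sum: 1 ⊕ 2 ⊕ 5 ⊕ 8 ⊕ 8 ⊕ 5 = 3.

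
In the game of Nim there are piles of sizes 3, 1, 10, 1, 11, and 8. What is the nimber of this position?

Compute the nim-sum pairwise:
3 ^ 1 = 2
2 ^ 10 = 8
8 ^ 1 = 9
9 ^ 11 = 2
2 ^ 8 = 10

10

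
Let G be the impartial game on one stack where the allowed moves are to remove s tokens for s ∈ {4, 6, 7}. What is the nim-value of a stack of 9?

2

Compute g(0), g(1), … for moves {4, 6, 7}:
g(0) = mex{} = 0
g(1) = mex{} = 0
g(2) = mex{} = 0
g(3) = mex{} = 0
g(4) = mex{0} = 1
g(5) = mex{0} = 1
g(6) = mex{0} = 1
g(7) = mex{0} = 1
g(8) = mex{0,1} = 2
g(9) = mex{0,1} = 2
So g(9) = 2.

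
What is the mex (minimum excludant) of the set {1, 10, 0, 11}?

The values 0, 1 are all present; 2 is the first non-negative integer missing from the set.

2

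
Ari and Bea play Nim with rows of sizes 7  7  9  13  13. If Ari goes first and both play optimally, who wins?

Compute the nim-sum pairwise:
7 XOR 7 = 0
0 XOR 9 = 9
9 XOR 13 = 4
4 XOR 13 = 9
The nim-sum is 9 ≠ 0, so this is an N-position: the player to move can win; Ari has a winning move.

Ari wins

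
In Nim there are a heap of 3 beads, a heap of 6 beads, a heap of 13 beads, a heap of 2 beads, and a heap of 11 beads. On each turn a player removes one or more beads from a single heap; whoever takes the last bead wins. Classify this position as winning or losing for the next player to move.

Winning position

Write each in binary and XOR column by column:
  0011  (3)
  0110  (6)
  1101  (13)
  0010  (2)
  1011  (11)
  ----
  0001  (1)
The nim-sum is 1 ≠ 0, so this is an N-position: the player to move can win.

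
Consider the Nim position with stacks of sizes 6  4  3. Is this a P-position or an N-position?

N-position

In binary:
  110  (6)
  100  (4)
  011  (3)
  ---
  001  (1)
The nim-sum is 1 ≠ 0, so this is an N-position: the player to move can win.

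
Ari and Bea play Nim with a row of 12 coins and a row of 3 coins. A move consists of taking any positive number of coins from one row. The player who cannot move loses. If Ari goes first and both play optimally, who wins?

In binary:
  1100  (12)
  0011  (3)
  ----
  1111  (15)
The nim-sum is 15 ≠ 0, so this is an N-position: the player to move can win; Ari has a winning move.

Ari wins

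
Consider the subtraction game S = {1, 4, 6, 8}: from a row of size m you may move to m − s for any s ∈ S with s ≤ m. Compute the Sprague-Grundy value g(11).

2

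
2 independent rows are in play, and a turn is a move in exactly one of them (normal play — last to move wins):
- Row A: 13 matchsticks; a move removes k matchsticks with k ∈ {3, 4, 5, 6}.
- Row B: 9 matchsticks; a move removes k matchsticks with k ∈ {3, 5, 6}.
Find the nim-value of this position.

Grundy values for row A (subtraction set {3, 4, 5, 6}):
g(0) = mex{} = 0
g(1) = mex{} = 0
g(2) = mex{} = 0
g(3) = mex{0} = 1
g(4) = mex{0} = 1
g(5) = mex{0} = 1
g(6) = mex{0,1} = 2
g(7) = mex{0,1} = 2
g(8) = mex{0,1} = 2
g(9) = mex{1,2} = 0
g(10) = mex{1,2} = 0
g(11) = mex{1,2} = 0
g(12) = mex{0,2} = 1
g(13) = mex{0,2} = 1
So g(13) = 1.
For row B, compute g(0), g(1), … with moves {3, 5, 6}:
g(0) = mex{} = 0
g(1) = mex{} = 0
g(2) = mex{} = 0
g(3) = mex{0} = 1
g(4) = mex{0} = 1
g(5) = mex{0} = 1
g(6) = mex{0,1} = 2
g(7) = mex{0,1} = 2
g(8) = mex{0,1} = 2
g(9) = mex{1,2} = 0
So g(9) = 0.
By the Sprague-Grundy theorem, the Grundy value of a sum of independent games is the XOR of the component values.
Combined value = 1 XOR 0 = 1.

1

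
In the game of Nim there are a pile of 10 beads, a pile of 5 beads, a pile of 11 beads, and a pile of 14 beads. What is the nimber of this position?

Compute the nim-sum pairwise:
10 ^ 5 = 15
15 ^ 11 = 4
4 ^ 14 = 10

10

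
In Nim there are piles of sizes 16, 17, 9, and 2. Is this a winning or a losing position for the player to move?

Bitwise XOR of the heap sizes:
  10000  (16)
  10001  (17)
  01001  (9)
  00010  (2)
  -----
  01010  (10)
The nim-sum is 10 ≠ 0, so this is an N-position: the player to move can win.

Winning position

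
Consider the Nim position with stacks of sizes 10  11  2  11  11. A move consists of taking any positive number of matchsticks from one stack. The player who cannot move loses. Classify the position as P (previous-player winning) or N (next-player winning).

N-position

Compute the nim-sum pairwise:
10 ⊕ 11 = 1
1 ⊕ 2 = 3
3 ⊕ 11 = 8
8 ⊕ 11 = 3
The nim-sum is 3 ≠ 0, so this is an N-position: the player to move can win.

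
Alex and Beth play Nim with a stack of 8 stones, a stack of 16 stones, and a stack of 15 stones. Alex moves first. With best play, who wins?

Compute the nim-sum pairwise:
8 ⊕ 16 = 24
24 ⊕ 15 = 23
The nim-sum is 23 ≠ 0, so this is an N-position: the player to move can win; Alex has a winning move.

Alex wins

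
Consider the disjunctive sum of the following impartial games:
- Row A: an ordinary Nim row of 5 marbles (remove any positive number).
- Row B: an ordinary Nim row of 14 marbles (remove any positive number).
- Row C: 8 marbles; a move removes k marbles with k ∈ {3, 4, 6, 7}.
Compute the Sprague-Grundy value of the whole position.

Row A is a plain Nim row of size 5, so its Grundy value is 5.
Row B is a plain Nim row of size 14, so its Grundy value is 14.
For row C, compute g(0), g(1), … with moves {3, 4, 6, 7}:
k:     0  1  2  3  4  5  6  7  8
g(k):  0  0  0  1  1  1  2  2  2
So g(8) = 2.
The value of a disjunctive sum is the nim-sum of the parts.
Combined value = 5 XOR 14 XOR 2 = 9.

9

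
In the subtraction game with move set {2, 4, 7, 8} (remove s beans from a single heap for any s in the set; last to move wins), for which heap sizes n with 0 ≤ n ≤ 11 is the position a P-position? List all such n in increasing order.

0, 1, 6, 11

Compute g(0), g(1), … for moves {2, 4, 7, 8}:
k:     0  1  2  3  4  5  6  7  8  9 10 11
g(k):  0  0  1  1  2  2  0  3  1  4  2  0
The P-positions (g = 0) in 0..11 are 0, 1, 6, 11.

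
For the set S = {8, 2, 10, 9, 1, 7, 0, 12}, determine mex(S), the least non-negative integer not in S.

The values 0, 1, 2 are all present; 3 is the first non-negative integer missing from the set.

3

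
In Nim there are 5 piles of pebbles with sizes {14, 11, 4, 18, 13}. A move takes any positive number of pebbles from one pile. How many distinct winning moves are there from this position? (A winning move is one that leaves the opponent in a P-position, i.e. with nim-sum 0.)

In binary:
  01110  (14)
  01011  (11)
  00100  (4)
  10010  (18)
  01101  (13)
  -----
  11110  (30)
The overall nim-sum is X = 30. A pile of size p has a winning move iff p XOR X < p (reduce it to p XOR X).
  14: 14 XOR 30 = 16 ≥ 14 — no move.
  11: 11 XOR 30 = 21 ≥ 11 — no move.
  4: 4 XOR 30 = 26 ≥ 4 — no move.
  18: 18 XOR 30 = 12 < 18 — winning move (to 12).
  13: 13 XOR 30 = 19 ≥ 13 — no move.
That gives 1 winning move.

1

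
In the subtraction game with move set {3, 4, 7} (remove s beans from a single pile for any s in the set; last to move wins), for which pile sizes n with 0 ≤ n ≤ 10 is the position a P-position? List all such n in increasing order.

0, 1, 2, 10

Grundy values for subtraction set {3, 4, 7}:
k:     0  1  2  3  4  5  6  7  8  9 10
g(k):  0  0  0  1  1  1  2  2  2  3  0
The P-positions (g = 0) in 0..10 are 0, 1, 2, 10.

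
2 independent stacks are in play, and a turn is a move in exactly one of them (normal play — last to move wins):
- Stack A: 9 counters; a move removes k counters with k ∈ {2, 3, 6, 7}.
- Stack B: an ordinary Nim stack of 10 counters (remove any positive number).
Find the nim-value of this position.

10

Grundy values for stack A (subtraction set {2, 3, 6, 7}):
g(0) = mex{} = 0
g(1) = mex{} = 0
g(2) = mex{0} = 1
g(3) = mex{0} = 1
g(4) = mex{0,1} = 2
g(5) = mex{1} = 0
g(6) = mex{0,1,2} = 3
g(7) = mex{0,2} = 1
g(8) = mex{0,1,3} = 2
g(9) = mex{1,3} = 0
So g(9) = 0.
Stack B is a plain Nim stack of size 10, so its Grundy value is 10.
The value of a disjunctive sum is the nim-sum of the parts.
Combined value = 0 XOR 10 = 10.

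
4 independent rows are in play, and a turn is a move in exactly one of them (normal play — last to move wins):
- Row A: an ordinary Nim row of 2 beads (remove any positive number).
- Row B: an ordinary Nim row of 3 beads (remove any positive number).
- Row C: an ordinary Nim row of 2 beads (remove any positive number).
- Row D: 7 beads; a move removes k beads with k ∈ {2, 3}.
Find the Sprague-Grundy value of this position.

2

Row A is a plain Nim row of size 2, so its Grundy value is 2.
Row B is a plain Nim row of size 3, so its Grundy value is 3.
Row C is a plain Nim row of size 2, so its Grundy value is 2.
For row D, compute g(0), g(1), … with moves {2, 3}:
g(0) = mex{} = 0
g(1) = mex{} = 0
g(2) = mex{0} = 1
g(3) = mex{0} = 1
g(4) = mex{0,1} = 2
g(5) = mex{1} = 0
g(6) = mex{1,2} = 0
g(7) = mex{0,2} = 1
So g(7) = 1.
The value of a disjunctive sum is the nim-sum of the parts.
Combined value = 2 ⊕ 3 ⊕ 2 ⊕ 1 = 2.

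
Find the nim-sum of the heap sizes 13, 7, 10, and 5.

5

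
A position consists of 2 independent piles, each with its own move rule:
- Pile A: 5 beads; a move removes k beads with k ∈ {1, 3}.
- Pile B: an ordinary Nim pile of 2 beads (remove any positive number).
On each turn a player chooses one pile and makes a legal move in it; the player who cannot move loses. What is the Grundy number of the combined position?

For pile A, compute g(0), g(1), … with moves {1, 3}:
g(0) = mex{} = 0
g(1) = mex{0} = 1
g(2) = mex{1} = 0
g(3) = mex{0} = 1
g(4) = mex{1} = 0
g(5) = mex{0} = 1
So g(5) = 1.
Pile B is a plain Nim pile of size 2, so its Grundy value is 2.
By the Sprague-Grundy theorem, the Grundy value of a sum of independent games is the XOR of the component values.
Combined value = 1 XOR 2 = 3.

3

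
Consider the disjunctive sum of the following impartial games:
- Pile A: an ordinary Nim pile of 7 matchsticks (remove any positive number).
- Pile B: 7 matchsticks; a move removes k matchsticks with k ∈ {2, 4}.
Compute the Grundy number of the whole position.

Pile A is a plain Nim pile of size 7, so its Grundy value is 7.
Build the Grundy sequence for pile B with g(k) = mex{g(k−s) : s ∈ {2, 4}, s ≤ k}:
g(0) = mex{} = 0
g(1) = mex{} = 0
g(2) = mex{0} = 1
g(3) = mex{0} = 1
g(4) = mex{0,1} = 2
g(5) = mex{0,1} = 2
g(6) = mex{1,2} = 0
g(7) = mex{1,2} = 0
So g(7) = 0.
The value of a disjunctive sum is the nim-sum of the parts.
Combined value = 7 XOR 0 = 7.

7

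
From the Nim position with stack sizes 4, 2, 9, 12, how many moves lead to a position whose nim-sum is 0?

Nim-sum: 4 XOR 2 XOR 9 XOR 12 = 3.
The overall nim-sum is X = 3. A stack of size p has a winning move iff p XOR X < p (reduce it to p XOR X).
  4: 4 XOR 3 = 7 ≥ 4 — no move.
  2: 2 XOR 3 = 1 < 2 — winning move (to 1).
  9: 9 XOR 3 = 10 ≥ 9 — no move.
  12: 12 XOR 3 = 15 ≥ 12 — no move.
That gives 1 winning move.

1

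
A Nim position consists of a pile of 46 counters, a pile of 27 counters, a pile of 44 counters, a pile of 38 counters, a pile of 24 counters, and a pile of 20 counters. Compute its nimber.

Nim-sum: 46 ^ 27 ^ 44 ^ 38 ^ 24 ^ 20 = 51.

51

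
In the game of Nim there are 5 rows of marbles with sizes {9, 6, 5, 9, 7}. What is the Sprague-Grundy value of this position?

Nim-sum: 9 ^ 6 ^ 5 ^ 9 ^ 7 = 4.

4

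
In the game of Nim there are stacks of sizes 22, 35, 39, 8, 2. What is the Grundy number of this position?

24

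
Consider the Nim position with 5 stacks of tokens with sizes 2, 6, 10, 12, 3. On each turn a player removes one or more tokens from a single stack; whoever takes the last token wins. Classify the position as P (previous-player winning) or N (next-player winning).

N-position

Compute the nim-sum pairwise:
2 XOR 6 = 4
4 XOR 10 = 14
14 XOR 12 = 2
2 XOR 3 = 1
The nim-sum is 1 ≠ 0, so this is an N-position: the player to move can win.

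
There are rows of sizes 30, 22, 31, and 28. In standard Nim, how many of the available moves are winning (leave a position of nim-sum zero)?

In binary:
  11110  (30)
  10110  (22)
  11111  (31)
  11100  (28)
  -----
  01011  (11)
The overall nim-sum is X = 11. A row of size p has a winning move iff p XOR X < p (reduce it to p XOR X).
  30: 30 XOR 11 = 21 < 30 — winning move (to 21).
  22: 22 XOR 11 = 29 ≥ 22 — no move.
  31: 31 XOR 11 = 20 < 31 — winning move (to 20).
  28: 28 XOR 11 = 23 < 28 — winning move (to 23).
That gives 3 winning moves.

3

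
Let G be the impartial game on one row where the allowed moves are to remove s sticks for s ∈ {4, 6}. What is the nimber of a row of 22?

0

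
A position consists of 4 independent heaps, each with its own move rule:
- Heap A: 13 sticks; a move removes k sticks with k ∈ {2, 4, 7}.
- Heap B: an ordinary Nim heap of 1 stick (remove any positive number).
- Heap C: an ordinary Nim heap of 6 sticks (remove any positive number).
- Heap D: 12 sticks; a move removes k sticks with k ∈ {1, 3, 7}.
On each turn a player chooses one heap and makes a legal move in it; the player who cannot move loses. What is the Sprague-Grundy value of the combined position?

Build the Grundy sequence for heap A with g(k) = mex{g(k−s) : s ∈ {2, 4, 7}, s ≤ k}:
g(0) = mex{} = 0
g(1) = mex{} = 0
g(2) = mex{0} = 1
g(3) = mex{0} = 1
g(4) = mex{0,1} = 2
g(5) = mex{0,1} = 2
g(6) = mex{1,2} = 0
g(7) = mex{0,1,2} = 3
g(8) = mex{0,2} = 1
g(9) = mex{1,2,3} = 0
g(10) = mex{0,1} = 2
g(11) = mex{0,2,3} = 1
g(12) = mex{1,2} = 0
g(13) = mex{0,1} = 2
So g(13) = 2.
Heap B is a plain Nim heap of size 1, so its Grundy value is 1.
Heap C is a plain Nim heap of size 6, so its Grundy value is 6.
Build the Grundy sequence for heap D with g(k) = mex{g(k−s) : s ∈ {1, 3, 7}, s ≤ k}:
k:     0  1  2  3  4  5  6  7  8  9 10 11 12
g(k):  0  1  0  1  0  1  0  1  0  1  0  1  0
So g(12) = 0.
The value of a disjunctive sum is the nim-sum of the parts.
Combined value = 2 ⊕ 1 ⊕ 6 ⊕ 0 = 5.

5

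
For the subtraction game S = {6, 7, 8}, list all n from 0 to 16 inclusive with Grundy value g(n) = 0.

0, 1, 2, 3, 4, 5, 14, 15, 16

Build the Grundy sequence with g(k) = mex{g(k−s) : s ∈ {6, 7, 8}, s ≤ k}:
k:     0  1  2  3  4  5  6  7  8  9 10 11 12 13 14 15 16
g(k):  0  0  0  0  0  0  1  1  1  1  1  1  2  2  0  0  0
The P-positions (g = 0) in 0..16 are 0, 1, 2, 3, 4, 5, 14, 15, 16.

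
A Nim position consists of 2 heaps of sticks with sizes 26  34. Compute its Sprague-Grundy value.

Write each in binary and XOR column by column:
  011010  (26)
  100010  (34)
  ------
  111000  (56)

56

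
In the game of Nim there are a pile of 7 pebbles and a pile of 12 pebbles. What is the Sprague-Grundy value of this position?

11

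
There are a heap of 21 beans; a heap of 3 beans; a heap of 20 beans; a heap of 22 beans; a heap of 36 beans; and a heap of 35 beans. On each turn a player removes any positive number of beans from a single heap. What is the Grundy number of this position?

Compute the nim-sum pairwise:
21 ⊕ 3 = 22
22 ⊕ 20 = 2
2 ⊕ 22 = 20
20 ⊕ 36 = 48
48 ⊕ 35 = 19

19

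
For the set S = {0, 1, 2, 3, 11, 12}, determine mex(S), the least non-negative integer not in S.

4

The values 0, 1, 2, 3 are all present; 4 is the first non-negative integer missing from the set.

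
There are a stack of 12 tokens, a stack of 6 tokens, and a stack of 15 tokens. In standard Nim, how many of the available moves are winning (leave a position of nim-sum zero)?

Compute the nim-sum pairwise:
12 XOR 6 = 10
10 XOR 15 = 5
The overall nim-sum is X = 5. A stack of size p has a winning move iff p XOR X < p (reduce it to p XOR X).
  12: 12 XOR 5 = 9 < 12 — winning move (to 9).
  6: 6 XOR 5 = 3 < 6 — winning move (to 3).
  15: 15 XOR 5 = 10 < 15 — winning move (to 10).
That gives 3 winning moves.

3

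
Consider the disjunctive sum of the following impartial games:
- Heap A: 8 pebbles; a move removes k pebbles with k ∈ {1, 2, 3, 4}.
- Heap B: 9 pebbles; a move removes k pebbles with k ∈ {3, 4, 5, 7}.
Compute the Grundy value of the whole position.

0

For heap A, compute g(0), g(1), … with moves {1, 2, 3, 4}:
g(0) = mex{} = 0
g(1) = mex{0} = 1
g(2) = mex{0,1} = 2
g(3) = mex{0,1,2} = 3
g(4) = mex{0,1,2,3} = 4
g(5) = mex{1,2,3,4} = 0
g(6) = mex{0,2,3,4} = 1
g(7) = mex{0,1,3,4} = 2
g(8) = mex{0,1,2,4} = 3
So g(8) = 3.
Grundy values for heap B (subtraction set {3, 4, 5, 7}):
k:     0  1  2  3  4  5  6  7  8  9
g(k):  0  0  0  1  1  1  2  2  2  3
So g(9) = 3.
By the Sprague-Grundy theorem, the Grundy value of a sum of independent games is the XOR of the component values.
Combined value = 3 ⊕ 3 = 0.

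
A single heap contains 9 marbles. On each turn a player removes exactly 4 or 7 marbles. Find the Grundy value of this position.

2

Compute g(0), g(1), … for moves {4, 7}:
k:     0  1  2  3  4  5  6  7  8  9
g(k):  0  0  0  0  1  1  1  1  2  2
So g(9) = 2.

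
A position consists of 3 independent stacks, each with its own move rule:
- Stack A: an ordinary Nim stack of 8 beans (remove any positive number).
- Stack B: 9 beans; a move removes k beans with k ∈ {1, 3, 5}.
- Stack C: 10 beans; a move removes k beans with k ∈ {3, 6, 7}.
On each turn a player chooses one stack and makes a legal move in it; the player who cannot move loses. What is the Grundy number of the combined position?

9

Stack A is a plain Nim stack of size 8, so its Grundy value is 8.
Build the Grundy sequence for stack B with g(k) = mex{g(k−s) : s ∈ {1, 3, 5}, s ≤ k}:
g(0) = mex{} = 0
g(1) = mex{0} = 1
g(2) = mex{1} = 0
g(3) = mex{0} = 1
g(4) = mex{1} = 0
g(5) = mex{0} = 1
g(6) = mex{1} = 0
g(7) = mex{0} = 1
g(8) = mex{1} = 0
g(9) = mex{0} = 1
So g(9) = 1.
For stack C, compute g(0), g(1), … with moves {3, 6, 7}:
g(0) = mex{} = 0
g(1) = mex{} = 0
g(2) = mex{} = 0
g(3) = mex{0} = 1
g(4) = mex{0} = 1
g(5) = mex{0} = 1
g(6) = mex{0,1} = 2
g(7) = mex{0,1} = 2
g(8) = mex{0,1} = 2
g(9) = mex{0,1,2} = 3
g(10) = mex{1,2} = 0
So g(10) = 0.
By the Sprague-Grundy theorem, the Grundy value of a sum of independent games is the XOR of the component values.
Combined value = 8 XOR 1 XOR 0 = 9.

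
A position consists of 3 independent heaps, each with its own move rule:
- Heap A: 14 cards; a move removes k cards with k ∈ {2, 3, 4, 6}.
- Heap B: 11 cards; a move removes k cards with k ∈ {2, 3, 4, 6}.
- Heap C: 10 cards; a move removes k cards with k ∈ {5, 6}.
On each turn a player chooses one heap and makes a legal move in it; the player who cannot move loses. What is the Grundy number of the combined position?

0

Build the Grundy sequence for heap A with g(k) = mex{g(k−s) : s ∈ {2, 3, 4, 6}, s ≤ k}:
g(0) = mex{} = 0
g(1) = mex{} = 0
g(2) = mex{0} = 1
g(3) = mex{0} = 1
g(4) = mex{0,1} = 2
g(5) = mex{0,1} = 2
g(6) = mex{0,1,2} = 3
g(7) = mex{0,1,2} = 3
g(8) = mex{1,2,3} = 0
g(9) = mex{1,2,3} = 0
g(10) = mex{0,2,3} = 1
g(11) = mex{0,2,3} = 1
g(12) = mex{0,1,3} = 2
g(13) = mex{0,1,3} = 2
g(14) = mex{0,1,2} = 3
So g(14) = 3.
Build the Grundy sequence for heap B with g(k) = mex{g(k−s) : s ∈ {2, 3, 4, 6}, s ≤ k}:
g(0) = mex{} = 0
g(1) = mex{} = 0
g(2) = mex{0} = 1
g(3) = mex{0} = 1
g(4) = mex{0,1} = 2
g(5) = mex{0,1} = 2
g(6) = mex{0,1,2} = 3
g(7) = mex{0,1,2} = 3
g(8) = mex{1,2,3} = 0
g(9) = mex{1,2,3} = 0
g(10) = mex{0,2,3} = 1
g(11) = mex{0,2,3} = 1
So g(11) = 1.
Grundy values for heap C (subtraction set {5, 6}):
g(0) = mex{} = 0
g(1) = mex{} = 0
g(2) = mex{} = 0
g(3) = mex{} = 0
g(4) = mex{} = 0
g(5) = mex{0} = 1
g(6) = mex{0} = 1
g(7) = mex{0} = 1
g(8) = mex{0} = 1
g(9) = mex{0} = 1
g(10) = mex{0,1} = 2
So g(10) = 2.
By the Sprague-Grundy theorem, the Grundy value of a sum of independent games is the XOR of the component values.
Combined value = 3 ⊕ 1 ⊕ 2 = 0.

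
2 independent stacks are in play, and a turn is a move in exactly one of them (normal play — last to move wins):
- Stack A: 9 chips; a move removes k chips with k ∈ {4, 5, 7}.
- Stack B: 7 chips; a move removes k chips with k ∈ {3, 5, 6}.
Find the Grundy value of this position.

Build the Grundy sequence for stack A with g(k) = mex{g(k−s) : s ∈ {4, 5, 7}, s ≤ k}:
k:     0  1  2  3  4  5  6  7  8  9
g(k):  0  0  0  0  1  1  1  1  2  2
So g(9) = 2.
For stack B, compute g(0), g(1), … with moves {3, 5, 6}:
k:     0  1  2  3  4  5  6  7
g(k):  0  0  0  1  1  1  2  2
So g(7) = 2.
The value of a disjunctive sum is the nim-sum of the parts.
Combined value = 2 ⊕ 2 = 0.

0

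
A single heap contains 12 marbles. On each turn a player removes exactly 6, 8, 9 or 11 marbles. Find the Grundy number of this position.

Compute g(0), g(1), … for moves {6, 8, 9, 11}:
k:     0  1  2  3  4  5  6  7  8  9 10 11 12
g(k):  0  0  0  0  0  0  1  1  1  1  1  1  2
So g(12) = 2.

2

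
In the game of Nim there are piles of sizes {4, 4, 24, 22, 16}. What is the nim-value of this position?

30

Bitwise XOR of the heap sizes:
  00100  (4)
  00100  (4)
  11000  (24)
  10110  (22)
  10000  (16)
  -----
  11110  (30)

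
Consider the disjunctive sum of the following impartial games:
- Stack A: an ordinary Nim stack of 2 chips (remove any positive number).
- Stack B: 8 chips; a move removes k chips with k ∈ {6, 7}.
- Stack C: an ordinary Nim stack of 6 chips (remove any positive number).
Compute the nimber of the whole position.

5

Stack A is a plain Nim stack of size 2, so its Grundy value is 2.
Build the Grundy sequence for stack B with g(k) = mex{g(k−s) : s ∈ {6, 7}, s ≤ k}:
k:     0  1  2  3  4  5  6  7  8
g(k):  0  0  0  0  0  0  1  1  1
So g(8) = 1.
Stack C is a plain Nim stack of size 6, so its Grundy value is 6.
The value of a disjunctive sum is the nim-sum of the parts.
Combined value = 2 ⊕ 1 ⊕ 6 = 5.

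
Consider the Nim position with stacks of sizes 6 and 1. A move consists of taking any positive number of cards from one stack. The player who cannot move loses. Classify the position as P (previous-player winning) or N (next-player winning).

Bitwise XOR of the heap sizes:
  110  (6)
  001  (1)
  ---
  111  (7)
The nim-sum is 7 ≠ 0, so this is an N-position: the player to move can win.

N-position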